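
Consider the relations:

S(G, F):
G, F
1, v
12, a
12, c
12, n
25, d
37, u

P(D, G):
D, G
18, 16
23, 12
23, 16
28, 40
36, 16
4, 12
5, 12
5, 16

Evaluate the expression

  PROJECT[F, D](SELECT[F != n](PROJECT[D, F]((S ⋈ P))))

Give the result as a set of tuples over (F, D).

{(a, 23), (a, 4), (a, 5), (c, 23), (c, 4), (c, 5)}

Joining S and P on G yields {(12, a, 23), (12, a, 4), (12, a, 5), (12, c, 23), (12, c, 4), (12, c, 5), (12, n, 23), (12, n, 4), (12, n, 5)}.
π_{D, F} gives {(23, a), (23, c), (23, n), (4, a), (4, c), (4, n), (5, a), (5, c), (5, n)}.
Apply σ_{F != n}; surviving tuples: {(23, a), (23, c), (4, a), (4, c), (5, a), (5, c)}
π_{F, D} gives {(a, 23), (a, 4), (a, 5), (c, 23), (c, 4), (c, 5)}.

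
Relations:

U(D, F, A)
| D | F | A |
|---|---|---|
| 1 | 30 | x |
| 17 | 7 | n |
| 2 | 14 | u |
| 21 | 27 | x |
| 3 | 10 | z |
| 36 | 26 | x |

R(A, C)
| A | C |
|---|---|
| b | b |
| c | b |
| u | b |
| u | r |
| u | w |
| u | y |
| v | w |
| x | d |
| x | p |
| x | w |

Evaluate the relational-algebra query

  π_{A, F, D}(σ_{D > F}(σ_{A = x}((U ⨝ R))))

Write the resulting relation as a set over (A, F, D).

Joining U and R on A yields {(1, 30, x, d), (1, 30, x, p), (1, 30, x, w), (2, 14, u, b), (2, 14, u, r), (2, 14, u, w), (2, 14, u, y), (21, 27, x, d), (21, 27, x, p), (21, 27, x, w), (36, 26, x, d), (36, 26, x, p), (36, 26, x, w)}.
σ[A = x]: keep tuples satisfying A = x → {(1, 30, x, d), (1, 30, x, p), (1, 30, x, w), (21, 27, x, d), (21, 27, x, p), (21, 27, x, w), (36, 26, x, d), (36, 26, x, p), (36, 26, x, w)}
σ[D > F]: keep tuples satisfying D > F → {(36, 26, x, d), (36, 26, x, p), (36, 26, x, w)}
Projecting to A, F, D (2 duplicate(s) eliminated): {(x, 26, 36)}

{(x, 26, 36)}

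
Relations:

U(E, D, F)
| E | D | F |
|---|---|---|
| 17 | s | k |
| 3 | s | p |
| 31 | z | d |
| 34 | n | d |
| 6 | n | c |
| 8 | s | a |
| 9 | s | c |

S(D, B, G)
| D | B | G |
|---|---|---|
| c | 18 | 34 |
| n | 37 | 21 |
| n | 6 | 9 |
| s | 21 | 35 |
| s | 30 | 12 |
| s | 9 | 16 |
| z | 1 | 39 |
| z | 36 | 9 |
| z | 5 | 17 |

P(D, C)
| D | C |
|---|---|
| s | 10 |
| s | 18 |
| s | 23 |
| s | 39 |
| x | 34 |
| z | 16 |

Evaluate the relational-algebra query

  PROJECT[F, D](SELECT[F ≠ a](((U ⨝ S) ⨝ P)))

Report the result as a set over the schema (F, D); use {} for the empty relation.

{(c, s), (d, z), (k, s), (p, s)}

Natural join on D: {(17, s, k, 21, 35), (17, s, k, 30, 12), (17, s, k, 9, 16), (3, s, p, 21, 35), (3, s, p, 30, 12), (3, s, p, 9, 16), (31, z, d, 1, 39), (31, z, d, 36, 9), (31, z, d, 5, 17), (34, n, d, 37, 21), (34, n, d, 6, 9), (6, n, c, 37, 21), (6, n, c, 6, 9), (8, s, a, 21, 35), (8, s, a, 30, 12), (8, s, a, 9, 16), (9, s, c, 21, 35), (9, s, c, 30, 12), (9, s, c, 9, 16)}
Natural join on D: {(17, s, k, 21, 35, 10), (17, s, k, 21, 35, 18), (17, s, k, 21, 35, 23), (17, s, k, 21, 35, 39), (17, s, k, 30, 12, 10), (17, s, k, 30, 12, 18), (17, s, k, 30, 12, 23), (17, s, k, 30, 12, 39), (17, s, k, 9, 16, 10), (17, s, k, 9, 16, 18), (17, s, k, 9, 16, 23), (17, s, k, 9, 16, 39), (3, s, p, 21, 35, 10), (3, s, p, 21, 35, 18), (3, s, p, 21, 35, 23), (3, s, p, 21, 35, 39), (3, s, p, 30, 12, 10), (3, s, p, 30, 12, 18), (3, s, p, 30, 12, 23), (3, s, p, 30, 12, 39), (3, s, p, 9, 16, 10), (3, s, p, 9, 16, 18), (3, s, p, 9, 16, 23), (3, s, p, 9, 16, 39), (31, z, d, 1, 39, 16), (31, z, d, 36, 9, 16), (31, z, d, 5, 17, 16), (8, s, a, 21, 35, 10), (8, s, a, 21, 35, 18), (8, s, a, 21, 35, 23), (8, s, a, 21, 35, 39), (8, s, a, 30, 12, 10), (8, s, a, 30, 12, 18), (8, s, a, 30, 12, 23), (8, s, a, 30, 12, 39), (8, s, a, 9, 16, 10), (8, s, a, 9, 16, 18), (8, s, a, 9, 16, 23), (8, s, a, 9, 16, 39), (9, s, c, 21, 35, 10), (9, s, c, 21, 35, 18), (9, s, c, 21, 35, 23), (9, s, c, 21, 35, 39), (9, s, c, 30, 12, 10), (9, s, c, 30, 12, 18), (9, s, c, 30, 12, 23), (9, s, c, 30, 12, 39), (9, s, c, 9, 16, 10), (9, s, c, 9, 16, 18), (9, s, c, 9, 16, 23), (9, s, c, 9, 16, 39)}
Filtering on F ≠ a leaves {(17, s, k, 21, 35, 10), (17, s, k, 21, 35, 18), (17, s, k, 21, 35, 23), (17, s, k, 21, 35, 39), (17, s, k, 30, 12, 10), (17, s, k, 30, 12, 18), (17, s, k, 30, 12, 23), (17, s, k, 30, 12, 39), (17, s, k, 9, 16, 10), (17, s, k, 9, 16, 18), (17, s, k, 9, 16, 23), (17, s, k, 9, 16, 39), (3, s, p, 21, 35, 10), (3, s, p, 21, 35, 18), (3, s, p, 21, 35, 23), (3, s, p, 21, 35, 39), (3, s, p, 30, 12, 10), (3, s, p, 30, 12, 18), (3, s, p, 30, 12, 23), (3, s, p, 30, 12, 39), (3, s, p, 9, 16, 10), (3, s, p, 9, 16, 18), (3, s, p, 9, 16, 23), (3, s, p, 9, 16, 39), (31, z, d, 1, 39, 16), (31, z, d, 36, 9, 16), (31, z, d, 5, 17, 16), (9, s, c, 21, 35, 10), (9, s, c, 21, 35, 18), (9, s, c, 21, 35, 23), (9, s, c, 21, 35, 39), (9, s, c, 30, 12, 10), (9, s, c, 30, 12, 18), (9, s, c, 30, 12, 23), (9, s, c, 30, 12, 39), (9, s, c, 9, 16, 10), (9, s, c, 9, 16, 18), (9, s, c, 9, 16, 23), (9, s, c, 9, 16, 39)}.
Keep only column(s) F, D (35 duplicate(s) eliminated): {(c, s), (d, z), (k, s), (p, s)}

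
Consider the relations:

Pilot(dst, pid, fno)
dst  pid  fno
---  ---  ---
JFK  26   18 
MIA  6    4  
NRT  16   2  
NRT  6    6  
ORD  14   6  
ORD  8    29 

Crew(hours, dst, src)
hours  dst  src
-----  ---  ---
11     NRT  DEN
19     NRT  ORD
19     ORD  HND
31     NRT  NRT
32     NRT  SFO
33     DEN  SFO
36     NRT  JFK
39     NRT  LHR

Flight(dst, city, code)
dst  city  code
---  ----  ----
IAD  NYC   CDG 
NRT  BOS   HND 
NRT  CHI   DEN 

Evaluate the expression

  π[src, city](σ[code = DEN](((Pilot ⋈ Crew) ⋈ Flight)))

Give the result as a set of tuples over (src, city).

Natural join on dst: {(NRT, 16, 2, 11, DEN), (NRT, 16, 2, 19, ORD), (NRT, 16, 2, 31, NRT), (NRT, 16, 2, 32, SFO), (NRT, 16, 2, 36, JFK), (NRT, 16, 2, 39, LHR), (NRT, 6, 6, 11, DEN), (NRT, 6, 6, 19, ORD), (NRT, 6, 6, 31, NRT), (NRT, 6, 6, 32, SFO), (NRT, 6, 6, 36, JFK), (NRT, 6, 6, 39, LHR), (ORD, 14, 6, 19, HND), (ORD, 8, 29, 19, HND)}
Natural join on dst: {(NRT, 16, 2, 11, DEN, BOS, HND), (NRT, 16, 2, 11, DEN, CHI, DEN), (NRT, 16, 2, 19, ORD, BOS, HND), (NRT, 16, 2, 19, ORD, CHI, DEN), (NRT, 16, 2, 31, NRT, BOS, HND), (NRT, 16, 2, 31, NRT, CHI, DEN), (NRT, 16, 2, 32, SFO, BOS, HND), (NRT, 16, 2, 32, SFO, CHI, DEN), (NRT, 16, 2, 36, JFK, BOS, HND), (NRT, 16, 2, 36, JFK, CHI, DEN), (NRT, 16, 2, 39, LHR, BOS, HND), (NRT, 16, 2, 39, LHR, CHI, DEN), (NRT, 6, 6, 11, DEN, BOS, HND), (NRT, 6, 6, 11, DEN, CHI, DEN), (NRT, 6, 6, 19, ORD, BOS, HND), (NRT, 6, 6, 19, ORD, CHI, DEN), (NRT, 6, 6, 31, NRT, BOS, HND), (NRT, 6, 6, 31, NRT, CHI, DEN), (NRT, 6, 6, 32, SFO, BOS, HND), (NRT, 6, 6, 32, SFO, CHI, DEN), (NRT, 6, 6, 36, JFK, BOS, HND), (NRT, 6, 6, 36, JFK, CHI, DEN), (NRT, 6, 6, 39, LHR, BOS, HND), (NRT, 6, 6, 39, LHR, CHI, DEN)}
Selection code = DEN: {(NRT, 16, 2, 11, DEN, CHI, DEN), (NRT, 16, 2, 19, ORD, CHI, DEN), (NRT, 16, 2, 31, NRT, CHI, DEN), (NRT, 16, 2, 32, SFO, CHI, DEN), (NRT, 16, 2, 36, JFK, CHI, DEN), (NRT, 16, 2, 39, LHR, CHI, DEN), (NRT, 6, 6, 11, DEN, CHI, DEN), (NRT, 6, 6, 19, ORD, CHI, DEN), (NRT, 6, 6, 31, NRT, CHI, DEN), (NRT, 6, 6, 32, SFO, CHI, DEN), (NRT, 6, 6, 36, JFK, CHI, DEN), (NRT, 6, 6, 39, LHR, CHI, DEN)}
π_{src, city} gives {(DEN, CHI), (JFK, CHI), (LHR, CHI), (NRT, CHI), (ORD, CHI), (SFO, CHI)} (6 duplicate(s) eliminated).

{(DEN, CHI), (JFK, CHI), (LHR, CHI), (NRT, CHI), (ORD, CHI), (SFO, CHI)}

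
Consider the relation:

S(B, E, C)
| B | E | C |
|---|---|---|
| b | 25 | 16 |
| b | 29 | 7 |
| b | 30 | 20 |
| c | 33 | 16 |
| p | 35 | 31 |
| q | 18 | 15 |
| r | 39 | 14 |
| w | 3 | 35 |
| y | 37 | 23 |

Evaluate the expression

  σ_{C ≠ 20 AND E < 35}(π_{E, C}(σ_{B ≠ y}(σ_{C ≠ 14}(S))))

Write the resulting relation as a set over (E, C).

{(18, 15), (25, 16), (29, 7), (3, 35), (33, 16)}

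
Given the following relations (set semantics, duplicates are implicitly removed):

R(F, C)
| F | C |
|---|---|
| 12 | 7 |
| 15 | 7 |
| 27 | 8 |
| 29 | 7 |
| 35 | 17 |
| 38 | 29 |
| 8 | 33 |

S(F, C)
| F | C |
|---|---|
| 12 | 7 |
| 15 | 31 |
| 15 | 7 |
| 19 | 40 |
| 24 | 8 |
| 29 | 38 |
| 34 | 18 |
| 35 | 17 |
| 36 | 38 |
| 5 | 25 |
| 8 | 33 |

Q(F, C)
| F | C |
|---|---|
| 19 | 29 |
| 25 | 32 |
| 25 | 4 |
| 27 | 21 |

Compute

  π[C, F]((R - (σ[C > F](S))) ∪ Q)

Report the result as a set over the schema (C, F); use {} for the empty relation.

{(17, 35), (21, 27), (29, 19), (29, 38), (32, 25), (4, 25), (7, 12), (7, 15), (7, 29), (8, 27)}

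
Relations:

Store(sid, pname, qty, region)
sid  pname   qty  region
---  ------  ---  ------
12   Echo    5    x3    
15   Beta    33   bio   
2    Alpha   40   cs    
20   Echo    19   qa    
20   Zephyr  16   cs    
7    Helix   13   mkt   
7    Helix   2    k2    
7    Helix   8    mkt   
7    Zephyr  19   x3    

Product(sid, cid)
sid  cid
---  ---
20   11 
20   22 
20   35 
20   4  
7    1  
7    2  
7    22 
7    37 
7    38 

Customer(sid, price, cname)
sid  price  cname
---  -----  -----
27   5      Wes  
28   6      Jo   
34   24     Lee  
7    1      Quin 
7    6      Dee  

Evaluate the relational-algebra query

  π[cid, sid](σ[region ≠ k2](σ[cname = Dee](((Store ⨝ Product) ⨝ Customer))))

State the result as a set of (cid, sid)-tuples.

Store ⋈ Product (natural join on sid): {(20, Echo, 19, qa, 11), (20, Echo, 19, qa, 22), (20, Echo, 19, qa, 35), (20, Echo, 19, qa, 4), (20, Zephyr, 16, cs, 11), (20, Zephyr, 16, cs, 22), (20, Zephyr, 16, cs, 35), (20, Zephyr, 16, cs, 4), (7, Helix, 13, mkt, 1), (7, Helix, 13, mkt, 2), (7, Helix, 13, mkt, 22), (7, Helix, 13, mkt, 37), (7, Helix, 13, mkt, 38), (7, Helix, 2, k2, 1), (7, Helix, 2, k2, 2), (7, Helix, 2, k2, 22), (7, Helix, 2, k2, 37), (7, Helix, 2, k2, 38), (7, Helix, 8, mkt, 1), (7, Helix, 8, mkt, 2), (7, Helix, 8, mkt, 22), (7, Helix, 8, mkt, 37), (7, Helix, 8, mkt, 38), (7, Zephyr, 19, x3, 1), (7, Zephyr, 19, x3, 2), (7, Zephyr, 19, x3, 22), (7, Zephyr, 19, x3, 37), (7, Zephyr, 19, x3, 38)}
(Store ⨝ Product) ⋈ Customer (natural join on sid): {(7, Helix, 13, mkt, 1, 1, Quin), (7, Helix, 13, mkt, 1, 6, Dee), (7, Helix, 13, mkt, 2, 1, Quin), (7, Helix, 13, mkt, 2, 6, Dee), (7, Helix, 13, mkt, 22, 1, Quin), (7, Helix, 13, mkt, 22, 6, Dee), (7, Helix, 13, mkt, 37, 1, Quin), (7, Helix, 13, mkt, 37, 6, Dee), (7, Helix, 13, mkt, 38, 1, Quin), (7, Helix, 13, mkt, 38, 6, Dee), (7, Helix, 2, k2, 1, 1, Quin), (7, Helix, 2, k2, 1, 6, Dee), (7, Helix, 2, k2, 2, 1, Quin), (7, Helix, 2, k2, 2, 6, Dee), (7, Helix, 2, k2, 22, 1, Quin), (7, Helix, 2, k2, 22, 6, Dee), (7, Helix, 2, k2, 37, 1, Quin), (7, Helix, 2, k2, 37, 6, Dee), (7, Helix, 2, k2, 38, 1, Quin), (7, Helix, 2, k2, 38, 6, Dee), (7, Helix, 8, mkt, 1, 1, Quin), (7, Helix, 8, mkt, 1, 6, Dee), (7, Helix, 8, mkt, 2, 1, Quin), (7, Helix, 8, mkt, 2, 6, Dee), (7, Helix, 8, mkt, 22, 1, Quin), (7, Helix, 8, mkt, 22, 6, Dee), (7, Helix, 8, mkt, 37, 1, Quin), (7, Helix, 8, mkt, 37, 6, Dee), (7, Helix, 8, mkt, 38, 1, Quin), (7, Helix, 8, mkt, 38, 6, Dee), (7, Zephyr, 19, x3, 1, 1, Quin), (7, Zephyr, 19, x3, 1, 6, Dee), (7, Zephyr, 19, x3, 2, 1, Quin), (7, Zephyr, 19, x3, 2, 6, Dee), (7, Zephyr, 19, x3, 22, 1, Quin), (7, Zephyr, 19, x3, 22, 6, Dee), (7, Zephyr, 19, x3, 37, 1, Quin), (7, Zephyr, 19, x3, 37, 6, Dee), (7, Zephyr, 19, x3, 38, 1, Quin), (7, Zephyr, 19, x3, 38, 6, Dee)}
Apply σ_{cname = Dee}; surviving tuples: {(7, Helix, 13, mkt, 1, 6, Dee), (7, Helix, 13, mkt, 2, 6, Dee), (7, Helix, 13, mkt, 22, 6, Dee), (7, Helix, 13, mkt, 37, 6, Dee), (7, Helix, 13, mkt, 38, 6, Dee), (7, Helix, 2, k2, 1, 6, Dee), (7, Helix, 2, k2, 2, 6, Dee), (7, Helix, 2, k2, 22, 6, Dee), (7, Helix, 2, k2, 37, 6, Dee), (7, Helix, 2, k2, 38, 6, Dee), (7, Helix, 8, mkt, 1, 6, Dee), (7, Helix, 8, mkt, 2, 6, Dee), (7, Helix, 8, mkt, 22, 6, Dee), (7, Helix, 8, mkt, 37, 6, Dee), (7, Helix, 8, mkt, 38, 6, Dee), (7, Zephyr, 19, x3, 1, 6, Dee), (7, Zephyr, 19, x3, 2, 6, Dee), (7, Zephyr, 19, x3, 22, 6, Dee), (7, Zephyr, 19, x3, 37, 6, Dee), (7, Zephyr, 19, x3, 38, 6, Dee)}
Apply σ_{region ≠ k2}; surviving tuples: {(7, Helix, 13, mkt, 1, 6, Dee), (7, Helix, 13, mkt, 2, 6, Dee), (7, Helix, 13, mkt, 22, 6, Dee), (7, Helix, 13, mkt, 37, 6, Dee), (7, Helix, 13, mkt, 38, 6, Dee), (7, Helix, 8, mkt, 1, 6, Dee), (7, Helix, 8, mkt, 2, 6, Dee), (7, Helix, 8, mkt, 22, 6, Dee), (7, Helix, 8, mkt, 37, 6, Dee), (7, Helix, 8, mkt, 38, 6, Dee), (7, Zephyr, 19, x3, 1, 6, Dee), (7, Zephyr, 19, x3, 2, 6, Dee), (7, Zephyr, 19, x3, 22, 6, Dee), (7, Zephyr, 19, x3, 37, 6, Dee), (7, Zephyr, 19, x3, 38, 6, Dee)}
π_{cid, sid} gives {(1, 7), (2, 7), (22, 7), (37, 7), (38, 7)} (10 duplicate(s) eliminated).

{(1, 7), (2, 7), (22, 7), (37, 7), (38, 7)}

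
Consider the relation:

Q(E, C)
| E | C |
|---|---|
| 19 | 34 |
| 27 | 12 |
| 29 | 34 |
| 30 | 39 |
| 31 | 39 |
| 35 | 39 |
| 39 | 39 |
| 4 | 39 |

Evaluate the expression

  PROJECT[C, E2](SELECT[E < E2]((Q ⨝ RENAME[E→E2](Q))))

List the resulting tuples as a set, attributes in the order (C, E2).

{(34, 29), (39, 30), (39, 31), (39, 35), (39, 39)}

ρ[E→E2]: schema becomes (E2, C); tuples unchanged.
Q ⋈ RENAME[E→E2](Q) (natural join on C): {(19, 34, 19), (19, 34, 29), (27, 12, 27), (29, 34, 19), (29, 34, 29), (30, 39, 30), (30, 39, 31), (30, 39, 35), (30, 39, 39), (30, 39, 4), (31, 39, 30), (31, 39, 31), (31, 39, 35), (31, 39, 39), (31, 39, 4), (35, 39, 30), (35, 39, 31), (35, 39, 35), (35, 39, 39), (35, 39, 4), (39, 39, 30), (39, 39, 31), (39, 39, 35), (39, 39, 39), (39, 39, 4), (4, 39, 30), (4, 39, 31), (4, 39, 35), (4, 39, 39), (4, 39, 4)}
Apply σ_{E < E2}; surviving tuples: {(19, 34, 29), (30, 39, 31), (30, 39, 35), (30, 39, 39), (31, 39, 35), (31, 39, 39), (35, 39, 39), (4, 39, 30), (4, 39, 31), (4, 39, 35), (4, 39, 39)}
π_{C, E2} gives {(34, 29), (39, 30), (39, 31), (39, 35), (39, 39)} (6 duplicate(s) eliminated).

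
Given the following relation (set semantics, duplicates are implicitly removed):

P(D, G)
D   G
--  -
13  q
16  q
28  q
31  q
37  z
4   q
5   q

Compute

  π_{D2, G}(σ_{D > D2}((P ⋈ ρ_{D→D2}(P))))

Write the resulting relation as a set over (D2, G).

{(13, q), (16, q), (28, q), (4, q), (5, q)}

ρ[D→D2]: schema becomes (D2, G); tuples unchanged.
Joining P and ρ_{D→D2}(P) on G yields {(13, q, 13), (13, q, 16), (13, q, 28), (13, q, 31), (13, q, 4), (13, q, 5), (16, q, 13), (16, q, 16), (16, q, 28), (16, q, 31), (16, q, 4), (16, q, 5), (28, q, 13), (28, q, 16), (28, q, 28), (28, q, 31), (28, q, 4), (28, q, 5), (31, q, 13), (31, q, 16), (31, q, 28), (31, q, 31), (31, q, 4), (31, q, 5), (37, z, 37), (4, q, 13), (4, q, 16), (4, q, 28), (4, q, 31), (4, q, 4), (4, q, 5), (5, q, 13), (5, q, 16), (5, q, 28), (5, q, 31), (5, q, 4), (5, q, 5)}.
σ[D > D2]: keep tuples satisfying D > D2 → {(13, q, 4), (13, q, 5), (16, q, 13), (16, q, 4), (16, q, 5), (28, q, 13), (28, q, 16), (28, q, 4), (28, q, 5), (31, q, 13), (31, q, 16), (31, q, 28), (31, q, 4), (31, q, 5), (5, q, 4)}
Projecting to D2, G (10 duplicate(s) eliminated): {(13, q), (16, q), (28, q), (4, q), (5, q)}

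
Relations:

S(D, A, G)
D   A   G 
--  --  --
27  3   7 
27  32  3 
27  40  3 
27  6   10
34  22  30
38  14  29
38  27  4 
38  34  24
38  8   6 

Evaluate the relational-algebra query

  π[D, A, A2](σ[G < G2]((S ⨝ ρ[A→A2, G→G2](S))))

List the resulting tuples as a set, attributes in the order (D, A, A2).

{(27, 3, 6), (27, 32, 3), (27, 32, 6), (27, 40, 3), (27, 40, 6), (38, 27, 14), (38, 27, 34), (38, 27, 8), (38, 34, 14), (38, 8, 14), (38, 8, 34)}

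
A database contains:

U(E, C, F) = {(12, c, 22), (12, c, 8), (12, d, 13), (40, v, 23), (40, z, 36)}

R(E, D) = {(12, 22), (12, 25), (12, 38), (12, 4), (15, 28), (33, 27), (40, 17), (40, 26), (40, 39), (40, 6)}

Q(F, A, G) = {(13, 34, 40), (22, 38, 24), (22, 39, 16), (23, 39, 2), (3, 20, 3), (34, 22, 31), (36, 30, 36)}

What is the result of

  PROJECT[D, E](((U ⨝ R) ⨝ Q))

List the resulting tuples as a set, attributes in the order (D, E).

Natural join on E: {(12, c, 22, 22), (12, c, 22, 25), (12, c, 22, 38), (12, c, 22, 4), (12, c, 8, 22), (12, c, 8, 25), (12, c, 8, 38), (12, c, 8, 4), (12, d, 13, 22), (12, d, 13, 25), (12, d, 13, 38), (12, d, 13, 4), (40, v, 23, 17), (40, v, 23, 26), (40, v, 23, 39), (40, v, 23, 6), (40, z, 36, 17), (40, z, 36, 26), (40, z, 36, 39), (40, z, 36, 6)}
Natural join on F: {(12, c, 22, 22, 38, 24), (12, c, 22, 22, 39, 16), (12, c, 22, 25, 38, 24), (12, c, 22, 25, 39, 16), (12, c, 22, 38, 38, 24), (12, c, 22, 38, 39, 16), (12, c, 22, 4, 38, 24), (12, c, 22, 4, 39, 16), (12, d, 13, 22, 34, 40), (12, d, 13, 25, 34, 40), (12, d, 13, 38, 34, 40), (12, d, 13, 4, 34, 40), (40, v, 23, 17, 39, 2), (40, v, 23, 26, 39, 2), (40, v, 23, 39, 39, 2), (40, v, 23, 6, 39, 2), (40, z, 36, 17, 30, 36), (40, z, 36, 26, 30, 36), (40, z, 36, 39, 30, 36), (40, z, 36, 6, 30, 36)}
π_{D, E} gives {(17, 40), (22, 12), (25, 12), (26, 40), (38, 12), (39, 40), (4, 12), (6, 40)} (12 duplicate(s) eliminated).

{(17, 40), (22, 12), (25, 12), (26, 40), (38, 12), (39, 40), (4, 12), (6, 40)}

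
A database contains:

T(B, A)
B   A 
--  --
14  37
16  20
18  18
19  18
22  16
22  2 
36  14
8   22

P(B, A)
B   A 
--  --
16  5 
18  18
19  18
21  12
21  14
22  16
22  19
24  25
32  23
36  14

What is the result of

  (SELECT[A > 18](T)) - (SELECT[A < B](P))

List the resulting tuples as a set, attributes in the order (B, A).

{(14, 37), (16, 20), (8, 22)}

Filtering on A > 18 leaves {(14, 37), (16, 20), (8, 22)}.
Filtering on A < B leaves {(16, 5), (19, 18), (21, 12), (21, 14), (22, 16), (22, 19), (32, 23), (36, 14)}.
Taking the difference: {(14, 37), (16, 20), (8, 22)}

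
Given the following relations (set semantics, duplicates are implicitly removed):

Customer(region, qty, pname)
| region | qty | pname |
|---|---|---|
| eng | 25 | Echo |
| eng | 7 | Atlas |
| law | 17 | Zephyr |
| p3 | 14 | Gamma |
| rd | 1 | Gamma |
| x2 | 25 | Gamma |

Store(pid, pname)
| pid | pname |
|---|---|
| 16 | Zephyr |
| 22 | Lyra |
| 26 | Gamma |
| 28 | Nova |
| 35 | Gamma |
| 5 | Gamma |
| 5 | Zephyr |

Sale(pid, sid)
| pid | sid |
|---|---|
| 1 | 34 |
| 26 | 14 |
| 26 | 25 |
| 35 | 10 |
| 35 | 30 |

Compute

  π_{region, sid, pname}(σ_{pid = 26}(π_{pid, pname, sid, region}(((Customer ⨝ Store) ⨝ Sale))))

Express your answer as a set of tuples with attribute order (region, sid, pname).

{(p3, 14, Gamma), (p3, 25, Gamma), (rd, 14, Gamma), (rd, 25, Gamma), (x2, 14, Gamma), (x2, 25, Gamma)}

Joining Customer and Store on pname yields {(law, 17, Zephyr, 16), (law, 17, Zephyr, 5), (p3, 14, Gamma, 26), (p3, 14, Gamma, 35), (p3, 14, Gamma, 5), (rd, 1, Gamma, 26), (rd, 1, Gamma, 35), (rd, 1, Gamma, 5), (x2, 25, Gamma, 26), (x2, 25, Gamma, 35), (x2, 25, Gamma, 5)}.
Joining (Customer ⨝ Store) and Sale on pid yields {(p3, 14, Gamma, 26, 14), (p3, 14, Gamma, 26, 25), (p3, 14, Gamma, 35, 10), (p3, 14, Gamma, 35, 30), (rd, 1, Gamma, 26, 14), (rd, 1, Gamma, 26, 25), (rd, 1, Gamma, 35, 10), (rd, 1, Gamma, 35, 30), (x2, 25, Gamma, 26, 14), (x2, 25, Gamma, 26, 25), (x2, 25, Gamma, 35, 10), (x2, 25, Gamma, 35, 30)}.
Keep only column(s) pid, pname, sid, region: {(26, Gamma, 14, p3), (26, Gamma, 14, rd), (26, Gamma, 14, x2), (26, Gamma, 25, p3), (26, Gamma, 25, rd), (26, Gamma, 25, x2), (35, Gamma, 10, p3), (35, Gamma, 10, rd), (35, Gamma, 10, x2), (35, Gamma, 30, p3), (35, Gamma, 30, rd), (35, Gamma, 30, x2)}
Selection pid = 26: {(26, Gamma, 14, p3), (26, Gamma, 14, rd), (26, Gamma, 14, x2), (26, Gamma, 25, p3), (26, Gamma, 25, rd), (26, Gamma, 25, x2)}
Keep only column(s) region, sid, pname: {(p3, 14, Gamma), (p3, 25, Gamma), (rd, 14, Gamma), (rd, 25, Gamma), (x2, 14, Gamma), (x2, 25, Gamma)}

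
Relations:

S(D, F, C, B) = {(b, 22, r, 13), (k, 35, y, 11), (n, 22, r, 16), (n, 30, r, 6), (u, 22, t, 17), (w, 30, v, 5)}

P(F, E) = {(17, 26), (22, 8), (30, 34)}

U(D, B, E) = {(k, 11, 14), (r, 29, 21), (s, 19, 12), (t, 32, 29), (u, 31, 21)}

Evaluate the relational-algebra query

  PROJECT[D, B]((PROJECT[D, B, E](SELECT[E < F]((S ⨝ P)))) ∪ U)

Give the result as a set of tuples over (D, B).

Joining S and P on F yields {(b, 22, r, 13, 8), (n, 22, r, 16, 8), (n, 30, r, 6, 34), (u, 22, t, 17, 8), (w, 30, v, 5, 34)}.
Selection E < F: {(b, 22, r, 13, 8), (n, 22, r, 16, 8), (u, 22, t, 17, 8)}
π[D, B, E]: project onto (D, B, E) → {(b, 13, 8), (n, 16, 8), (u, 17, 8)}
Taking the union: {(b, 13, 8), (k, 11, 14), (n, 16, 8), (r, 29, 21), (s, 19, 12), (t, 32, 29), (u, 17, 8), (u, 31, 21)}
π[D, B]: project onto (D, B) → {(b, 13), (k, 11), (n, 16), (r, 29), (s, 19), (t, 32), (u, 17), (u, 31)}

{(b, 13), (k, 11), (n, 16), (r, 29), (s, 19), (t, 32), (u, 17), (u, 31)}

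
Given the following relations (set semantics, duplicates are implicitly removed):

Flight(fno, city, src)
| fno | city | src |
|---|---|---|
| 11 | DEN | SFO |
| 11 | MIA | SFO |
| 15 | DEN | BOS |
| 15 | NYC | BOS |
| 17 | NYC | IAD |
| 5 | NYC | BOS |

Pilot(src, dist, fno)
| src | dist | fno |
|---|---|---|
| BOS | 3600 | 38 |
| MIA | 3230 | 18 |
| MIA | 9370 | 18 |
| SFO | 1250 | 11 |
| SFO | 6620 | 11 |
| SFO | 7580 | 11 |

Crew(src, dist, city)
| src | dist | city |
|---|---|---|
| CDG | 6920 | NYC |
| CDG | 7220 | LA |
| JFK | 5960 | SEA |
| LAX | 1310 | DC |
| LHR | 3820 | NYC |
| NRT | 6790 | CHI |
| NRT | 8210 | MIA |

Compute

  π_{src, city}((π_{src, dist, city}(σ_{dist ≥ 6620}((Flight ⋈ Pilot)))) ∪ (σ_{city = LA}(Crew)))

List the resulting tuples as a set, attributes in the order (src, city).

Flight ⋈ Pilot (natural join on fno, src): {(11, DEN, SFO, 1250), (11, DEN, SFO, 6620), (11, DEN, SFO, 7580), (11, MIA, SFO, 1250), (11, MIA, SFO, 6620), (11, MIA, SFO, 7580)}
Selection dist ≥ 6620: {(11, DEN, SFO, 6620), (11, DEN, SFO, 7580), (11, MIA, SFO, 6620), (11, MIA, SFO, 7580)}
Projecting to src, dist, city: {(SFO, 6620, DEN), (SFO, 6620, MIA), (SFO, 7580, DEN), (SFO, 7580, MIA)}
Selection city = LA: {(CDG, 7220, LA)}
Union: {(SFO, 6620, DEN), (SFO, 6620, MIA), (SFO, 7580, DEN), (SFO, 7580, MIA)} with {(CDG, 7220, LA)} → {(CDG, 7220, LA), (SFO, 6620, DEN), (SFO, 6620, MIA), (SFO, 7580, DEN), (SFO, 7580, MIA)}
Projecting to src, city (2 duplicate(s) eliminated): {(CDG, LA), (SFO, DEN), (SFO, MIA)}

{(CDG, LA), (SFO, DEN), (SFO, MIA)}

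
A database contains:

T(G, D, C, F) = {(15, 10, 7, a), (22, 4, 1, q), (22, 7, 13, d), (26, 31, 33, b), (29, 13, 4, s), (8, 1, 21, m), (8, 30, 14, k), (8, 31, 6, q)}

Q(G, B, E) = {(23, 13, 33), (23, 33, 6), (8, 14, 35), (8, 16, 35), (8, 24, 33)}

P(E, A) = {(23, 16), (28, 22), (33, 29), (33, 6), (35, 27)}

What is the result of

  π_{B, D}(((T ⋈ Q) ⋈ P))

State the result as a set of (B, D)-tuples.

T ⋈ Q (natural join on G): {(8, 1, 21, m, 14, 35), (8, 1, 21, m, 16, 35), (8, 1, 21, m, 24, 33), (8, 30, 14, k, 14, 35), (8, 30, 14, k, 16, 35), (8, 30, 14, k, 24, 33), (8, 31, 6, q, 14, 35), (8, 31, 6, q, 16, 35), (8, 31, 6, q, 24, 33)}
(T ⋈ Q) ⋈ P (natural join on E): {(8, 1, 21, m, 14, 35, 27), (8, 1, 21, m, 16, 35, 27), (8, 1, 21, m, 24, 33, 29), (8, 1, 21, m, 24, 33, 6), (8, 30, 14, k, 14, 35, 27), (8, 30, 14, k, 16, 35, 27), (8, 30, 14, k, 24, 33, 29), (8, 30, 14, k, 24, 33, 6), (8, 31, 6, q, 14, 35, 27), (8, 31, 6, q, 16, 35, 27), (8, 31, 6, q, 24, 33, 29), (8, 31, 6, q, 24, 33, 6)}
Keep only column(s) B, D (3 duplicate(s) eliminated): {(14, 1), (14, 30), (14, 31), (16, 1), (16, 30), (16, 31), (24, 1), (24, 30), (24, 31)}

{(14, 1), (14, 30), (14, 31), (16, 1), (16, 30), (16, 31), (24, 1), (24, 30), (24, 31)}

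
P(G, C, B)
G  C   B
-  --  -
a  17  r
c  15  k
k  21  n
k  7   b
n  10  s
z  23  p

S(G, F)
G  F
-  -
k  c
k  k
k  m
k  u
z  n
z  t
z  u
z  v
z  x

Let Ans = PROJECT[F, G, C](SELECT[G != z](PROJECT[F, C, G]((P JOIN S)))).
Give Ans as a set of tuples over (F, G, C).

{(c, k, 21), (c, k, 7), (k, k, 21), (k, k, 7), (m, k, 21), (m, k, 7), (u, k, 21), (u, k, 7)}

P ⋈ S (natural join on G): {(k, 21, n, c), (k, 21, n, k), (k, 21, n, m), (k, 21, n, u), (k, 7, b, c), (k, 7, b, k), (k, 7, b, m), (k, 7, b, u), (z, 23, p, n), (z, 23, p, t), (z, 23, p, u), (z, 23, p, v), (z, 23, p, x)}
π_{F, C, G} gives {(c, 21, k), (c, 7, k), (k, 21, k), (k, 7, k), (m, 21, k), (m, 7, k), (n, 23, z), (t, 23, z), (u, 21, k), (u, 23, z), (u, 7, k), (v, 23, z), (x, 23, z)}.
Apply σ_{G != z}; surviving tuples: {(c, 21, k), (c, 7, k), (k, 21, k), (k, 7, k), (m, 21, k), (m, 7, k), (u, 21, k), (u, 7, k)}
π_{F, G, C} gives {(c, k, 21), (c, k, 7), (k, k, 21), (k, k, 7), (m, k, 21), (m, k, 7), (u, k, 21), (u, k, 7)}.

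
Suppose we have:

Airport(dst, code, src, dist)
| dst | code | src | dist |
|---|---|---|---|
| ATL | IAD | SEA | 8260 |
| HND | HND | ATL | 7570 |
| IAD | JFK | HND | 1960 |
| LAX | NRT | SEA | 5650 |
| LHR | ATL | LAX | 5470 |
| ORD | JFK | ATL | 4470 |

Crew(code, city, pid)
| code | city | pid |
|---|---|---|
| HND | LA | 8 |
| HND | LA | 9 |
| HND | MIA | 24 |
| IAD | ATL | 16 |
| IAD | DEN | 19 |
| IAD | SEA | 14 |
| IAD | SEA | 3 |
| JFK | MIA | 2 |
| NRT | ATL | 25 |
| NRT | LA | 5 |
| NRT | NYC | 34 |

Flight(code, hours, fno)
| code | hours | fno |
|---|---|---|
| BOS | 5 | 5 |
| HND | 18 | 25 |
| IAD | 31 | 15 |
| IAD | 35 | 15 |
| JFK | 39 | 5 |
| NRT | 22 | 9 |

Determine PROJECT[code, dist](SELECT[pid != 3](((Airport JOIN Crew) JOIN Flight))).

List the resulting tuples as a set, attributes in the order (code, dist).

{(HND, 7570), (IAD, 8260), (JFK, 1960), (JFK, 4470), (NRT, 5650)}

Natural join on code: {(ATL, IAD, SEA, 8260, ATL, 16), (ATL, IAD, SEA, 8260, DEN, 19), (ATL, IAD, SEA, 8260, SEA, 14), (ATL, IAD, SEA, 8260, SEA, 3), (HND, HND, ATL, 7570, LA, 8), (HND, HND, ATL, 7570, LA, 9), (HND, HND, ATL, 7570, MIA, 24), (IAD, JFK, HND, 1960, MIA, 2), (LAX, NRT, SEA, 5650, ATL, 25), (LAX, NRT, SEA, 5650, LA, 5), (LAX, NRT, SEA, 5650, NYC, 34), (ORD, JFK, ATL, 4470, MIA, 2)}
Natural join on code: {(ATL, IAD, SEA, 8260, ATL, 16, 31, 15), (ATL, IAD, SEA, 8260, ATL, 16, 35, 15), (ATL, IAD, SEA, 8260, DEN, 19, 31, 15), (ATL, IAD, SEA, 8260, DEN, 19, 35, 15), (ATL, IAD, SEA, 8260, SEA, 14, 31, 15), (ATL, IAD, SEA, 8260, SEA, 14, 35, 15), (ATL, IAD, SEA, 8260, SEA, 3, 31, 15), (ATL, IAD, SEA, 8260, SEA, 3, 35, 15), (HND, HND, ATL, 7570, LA, 8, 18, 25), (HND, HND, ATL, 7570, LA, 9, 18, 25), (HND, HND, ATL, 7570, MIA, 24, 18, 25), (IAD, JFK, HND, 1960, MIA, 2, 39, 5), (LAX, NRT, SEA, 5650, ATL, 25, 22, 9), (LAX, NRT, SEA, 5650, LA, 5, 22, 9), (LAX, NRT, SEA, 5650, NYC, 34, 22, 9), (ORD, JFK, ATL, 4470, MIA, 2, 39, 5)}
Selection pid != 3: {(ATL, IAD, SEA, 8260, ATL, 16, 31, 15), (ATL, IAD, SEA, 8260, ATL, 16, 35, 15), (ATL, IAD, SEA, 8260, DEN, 19, 31, 15), (ATL, IAD, SEA, 8260, DEN, 19, 35, 15), (ATL, IAD, SEA, 8260, SEA, 14, 31, 15), (ATL, IAD, SEA, 8260, SEA, 14, 35, 15), (HND, HND, ATL, 7570, LA, 8, 18, 25), (HND, HND, ATL, 7570, LA, 9, 18, 25), (HND, HND, ATL, 7570, MIA, 24, 18, 25), (IAD, JFK, HND, 1960, MIA, 2, 39, 5), (LAX, NRT, SEA, 5650, ATL, 25, 22, 9), (LAX, NRT, SEA, 5650, LA, 5, 22, 9), (LAX, NRT, SEA, 5650, NYC, 34, 22, 9), (ORD, JFK, ATL, 4470, MIA, 2, 39, 5)}
π_{code, dist} gives {(HND, 7570), (IAD, 8260), (JFK, 1960), (JFK, 4470), (NRT, 5650)} (9 duplicate(s) eliminated).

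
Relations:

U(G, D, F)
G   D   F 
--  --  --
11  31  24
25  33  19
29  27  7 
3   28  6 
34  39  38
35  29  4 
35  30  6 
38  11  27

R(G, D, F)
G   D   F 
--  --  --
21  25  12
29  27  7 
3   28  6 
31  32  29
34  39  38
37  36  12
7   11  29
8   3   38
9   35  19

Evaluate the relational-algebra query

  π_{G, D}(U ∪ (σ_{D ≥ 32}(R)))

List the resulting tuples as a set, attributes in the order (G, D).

{(11, 31), (25, 33), (29, 27), (3, 28), (31, 32), (34, 39), (35, 29), (35, 30), (37, 36), (38, 11), (9, 35)}

σ[D ≥ 32]: keep tuples satisfying D ≥ 32 → {(31, 32, 29), (34, 39, 38), (37, 36, 12), (9, 35, 19)}
Union: {(11, 31, 24), (25, 33, 19), (29, 27, 7), (3, 28, 6), (34, 39, 38), (35, 29, 4), (35, 30, 6), (38, 11, 27)} with {(31, 32, 29), (34, 39, 38), (37, 36, 12), (9, 35, 19)} → {(11, 31, 24), (25, 33, 19), (29, 27, 7), (3, 28, 6), (31, 32, 29), (34, 39, 38), (35, 29, 4), (35, 30, 6), (37, 36, 12), (38, 11, 27), (9, 35, 19)}
Projecting to G, D: {(11, 31), (25, 33), (29, 27), (3, 28), (31, 32), (34, 39), (35, 29), (35, 30), (37, 36), (38, 11), (9, 35)}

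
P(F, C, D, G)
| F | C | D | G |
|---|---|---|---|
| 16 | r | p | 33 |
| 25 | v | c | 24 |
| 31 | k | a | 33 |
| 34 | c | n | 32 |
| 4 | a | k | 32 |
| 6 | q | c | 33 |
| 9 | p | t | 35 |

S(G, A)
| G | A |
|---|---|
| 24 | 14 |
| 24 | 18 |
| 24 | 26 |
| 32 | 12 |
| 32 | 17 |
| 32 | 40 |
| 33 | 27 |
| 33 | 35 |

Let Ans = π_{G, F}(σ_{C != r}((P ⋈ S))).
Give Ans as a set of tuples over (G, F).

Joining P and S on G yields {(16, r, p, 33, 27), (16, r, p, 33, 35), (25, v, c, 24, 14), (25, v, c, 24, 18), (25, v, c, 24, 26), (31, k, a, 33, 27), (31, k, a, 33, 35), (34, c, n, 32, 12), (34, c, n, 32, 17), (34, c, n, 32, 40), (4, a, k, 32, 12), (4, a, k, 32, 17), (4, a, k, 32, 40), (6, q, c, 33, 27), (6, q, c, 33, 35)}.
σ[C != r]: keep tuples satisfying C != r → {(25, v, c, 24, 14), (25, v, c, 24, 18), (25, v, c, 24, 26), (31, k, a, 33, 27), (31, k, a, 33, 35), (34, c, n, 32, 12), (34, c, n, 32, 17), (34, c, n, 32, 40), (4, a, k, 32, 12), (4, a, k, 32, 17), (4, a, k, 32, 40), (6, q, c, 33, 27), (6, q, c, 33, 35)}
π[G, F]: project onto (G, F) (8 duplicate(s) eliminated) → {(24, 25), (32, 34), (32, 4), (33, 31), (33, 6)}

{(24, 25), (32, 34), (32, 4), (33, 31), (33, 6)}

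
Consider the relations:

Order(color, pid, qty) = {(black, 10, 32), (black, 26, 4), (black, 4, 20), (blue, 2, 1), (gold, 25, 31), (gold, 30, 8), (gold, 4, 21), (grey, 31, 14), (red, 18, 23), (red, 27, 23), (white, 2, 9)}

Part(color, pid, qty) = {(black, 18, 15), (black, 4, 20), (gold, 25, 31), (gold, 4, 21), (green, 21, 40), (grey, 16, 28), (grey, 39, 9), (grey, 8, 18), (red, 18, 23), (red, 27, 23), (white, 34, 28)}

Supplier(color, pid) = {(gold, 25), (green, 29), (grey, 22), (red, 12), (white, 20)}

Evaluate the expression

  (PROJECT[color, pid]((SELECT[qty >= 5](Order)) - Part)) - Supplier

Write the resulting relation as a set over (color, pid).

{(black, 10), (gold, 30), (grey, 31), (white, 2)}

Apply σ_{qty >= 5}; surviving tuples: {(black, 10, 32), (black, 4, 20), (gold, 25, 31), (gold, 30, 8), (gold, 4, 21), (grey, 31, 14), (red, 18, 23), (red, 27, 23), (white, 2, 9)}
Difference: {(black, 10, 32), (black, 4, 20), (gold, 25, 31), (gold, 30, 8), (gold, 4, 21), (grey, 31, 14), (red, 18, 23), (red, 27, 23), (white, 2, 9)} with {(black, 18, 15), (black, 4, 20), (gold, 25, 31), (gold, 4, 21), (green, 21, 40), (grey, 16, 28), (grey, 39, 9), (grey, 8, 18), (red, 18, 23), (red, 27, 23), (white, 34, 28)} → {(black, 10, 32), (gold, 30, 8), (grey, 31, 14), (white, 2, 9)}
Keep only column(s) color, pid: {(black, 10), (gold, 30), (grey, 31), (white, 2)}
Difference: {(black, 10), (gold, 30), (grey, 31), (white, 2)} with {(gold, 25), (green, 29), (grey, 22), (red, 12), (white, 20)} → {(black, 10), (gold, 30), (grey, 31), (white, 2)}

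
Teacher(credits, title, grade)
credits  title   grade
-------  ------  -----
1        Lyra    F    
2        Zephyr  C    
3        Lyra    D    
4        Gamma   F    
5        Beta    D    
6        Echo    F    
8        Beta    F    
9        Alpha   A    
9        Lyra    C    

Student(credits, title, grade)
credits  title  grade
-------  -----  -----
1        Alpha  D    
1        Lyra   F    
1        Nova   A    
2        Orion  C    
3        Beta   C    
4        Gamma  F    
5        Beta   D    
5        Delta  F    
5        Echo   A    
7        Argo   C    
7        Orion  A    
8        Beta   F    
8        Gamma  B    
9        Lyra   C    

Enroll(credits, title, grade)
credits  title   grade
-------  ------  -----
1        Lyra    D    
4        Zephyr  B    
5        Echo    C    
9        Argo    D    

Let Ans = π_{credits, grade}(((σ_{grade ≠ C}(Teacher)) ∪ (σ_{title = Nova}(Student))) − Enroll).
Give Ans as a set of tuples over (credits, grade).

{(1, A), (1, F), (3, D), (4, F), (5, D), (6, F), (8, F), (9, A)}

Filtering on grade ≠ C leaves {(1, Lyra, F), (3, Lyra, D), (4, Gamma, F), (5, Beta, D), (6, Echo, F), (8, Beta, F), (9, Alpha, A)}.
Filtering on title = Nova leaves {(1, Nova, A)}.
Set union of the two operands is {(1, Lyra, F), (1, Nova, A), (3, Lyra, D), (4, Gamma, F), (5, Beta, D), (6, Echo, F), (8, Beta, F), (9, Alpha, A)}.
Set difference of the two operands is {(1, Lyra, F), (1, Nova, A), (3, Lyra, D), (4, Gamma, F), (5, Beta, D), (6, Echo, F), (8, Beta, F), (9, Alpha, A)}.
π[credits, grade]: project onto (credits, grade) → {(1, A), (1, F), (3, D), (4, F), (5, D), (6, F), (8, F), (9, A)}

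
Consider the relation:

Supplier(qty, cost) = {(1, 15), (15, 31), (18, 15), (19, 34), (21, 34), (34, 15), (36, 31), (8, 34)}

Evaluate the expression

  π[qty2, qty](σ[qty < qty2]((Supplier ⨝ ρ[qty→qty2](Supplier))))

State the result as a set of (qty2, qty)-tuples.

ρ[qty→qty2]: schema becomes (qty2, cost); tuples unchanged.
Natural join on cost: {(1, 15, 1), (1, 15, 18), (1, 15, 34), (15, 31, 15), (15, 31, 36), (18, 15, 1), (18, 15, 18), (18, 15, 34), (19, 34, 19), (19, 34, 21), (19, 34, 8), (21, 34, 19), (21, 34, 21), (21, 34, 8), (34, 15, 1), (34, 15, 18), (34, 15, 34), (36, 31, 15), (36, 31, 36), (8, 34, 19), (8, 34, 21), (8, 34, 8)}
Selection qty < qty2: {(1, 15, 18), (1, 15, 34), (15, 31, 36), (18, 15, 34), (19, 34, 21), (8, 34, 19), (8, 34, 21)}
π[qty2, qty]: project onto (qty2, qty) → {(18, 1), (19, 8), (21, 19), (21, 8), (34, 1), (34, 18), (36, 15)}

{(18, 1), (19, 8), (21, 19), (21, 8), (34, 1), (34, 18), (36, 15)}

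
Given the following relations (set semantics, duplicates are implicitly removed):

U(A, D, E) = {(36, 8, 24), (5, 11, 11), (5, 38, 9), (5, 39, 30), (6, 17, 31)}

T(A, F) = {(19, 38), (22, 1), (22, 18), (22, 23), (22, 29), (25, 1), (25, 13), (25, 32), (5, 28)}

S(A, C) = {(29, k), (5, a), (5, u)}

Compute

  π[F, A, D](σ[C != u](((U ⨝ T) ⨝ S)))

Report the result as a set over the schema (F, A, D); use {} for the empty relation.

{(28, 5, 11), (28, 5, 38), (28, 5, 39)}

Natural join on A: {(5, 11, 11, 28), (5, 38, 9, 28), (5, 39, 30, 28)}
Natural join on A: {(5, 11, 11, 28, a), (5, 11, 11, 28, u), (5, 38, 9, 28, a), (5, 38, 9, 28, u), (5, 39, 30, 28, a), (5, 39, 30, 28, u)}
σ[C != u]: keep tuples satisfying C != u → {(5, 11, 11, 28, a), (5, 38, 9, 28, a), (5, 39, 30, 28, a)}
π[F, A, D]: project onto (F, A, D) → {(28, 5, 11), (28, 5, 38), (28, 5, 39)}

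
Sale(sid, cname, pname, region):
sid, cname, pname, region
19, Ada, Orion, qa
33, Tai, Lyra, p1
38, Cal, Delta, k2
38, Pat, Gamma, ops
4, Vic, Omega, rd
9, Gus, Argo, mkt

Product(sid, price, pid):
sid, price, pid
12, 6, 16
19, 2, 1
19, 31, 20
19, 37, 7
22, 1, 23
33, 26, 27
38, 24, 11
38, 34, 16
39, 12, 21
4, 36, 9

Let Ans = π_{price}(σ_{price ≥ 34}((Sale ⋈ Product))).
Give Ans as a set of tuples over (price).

Natural join on sid: {(19, Ada, Orion, qa, 2, 1), (19, Ada, Orion, qa, 31, 20), (19, Ada, Orion, qa, 37, 7), (33, Tai, Lyra, p1, 26, 27), (38, Cal, Delta, k2, 24, 11), (38, Cal, Delta, k2, 34, 16), (38, Pat, Gamma, ops, 24, 11), (38, Pat, Gamma, ops, 34, 16), (4, Vic, Omega, rd, 36, 9)}
σ[price ≥ 34]: keep tuples satisfying price ≥ 34 → {(19, Ada, Orion, qa, 37, 7), (38, Cal, Delta, k2, 34, 16), (38, Pat, Gamma, ops, 34, 16), (4, Vic, Omega, rd, 36, 9)}
Keep only column(s) price (1 duplicate(s) eliminated): {34, 36, 37}

{34, 36, 37}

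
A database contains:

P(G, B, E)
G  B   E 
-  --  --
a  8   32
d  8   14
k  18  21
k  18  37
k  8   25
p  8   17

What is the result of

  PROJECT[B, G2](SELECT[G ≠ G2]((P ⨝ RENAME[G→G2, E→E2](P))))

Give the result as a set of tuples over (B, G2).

{(8, a), (8, d), (8, k), (8, p)}

ρ[G→G2, E→E2]: schema becomes (G2, B, E2); tuples unchanged.
Natural join on B: {(a, 8, 32, a, 32), (a, 8, 32, d, 14), (a, 8, 32, k, 25), (a, 8, 32, p, 17), (d, 8, 14, a, 32), (d, 8, 14, d, 14), (d, 8, 14, k, 25), (d, 8, 14, p, 17), (k, 18, 21, k, 21), (k, 18, 21, k, 37), (k, 18, 37, k, 21), (k, 18, 37, k, 37), (k, 8, 25, a, 32), (k, 8, 25, d, 14), (k, 8, 25, k, 25), (k, 8, 25, p, 17), (p, 8, 17, a, 32), (p, 8, 17, d, 14), (p, 8, 17, k, 25), (p, 8, 17, p, 17)}
Apply σ_{G ≠ G2}; surviving tuples: {(a, 8, 32, d, 14), (a, 8, 32, k, 25), (a, 8, 32, p, 17), (d, 8, 14, a, 32), (d, 8, 14, k, 25), (d, 8, 14, p, 17), (k, 8, 25, a, 32), (k, 8, 25, d, 14), (k, 8, 25, p, 17), (p, 8, 17, a, 32), (p, 8, 17, d, 14), (p, 8, 17, k, 25)}
Projecting to B, G2 (8 duplicate(s) eliminated): {(8, a), (8, d), (8, k), (8, p)}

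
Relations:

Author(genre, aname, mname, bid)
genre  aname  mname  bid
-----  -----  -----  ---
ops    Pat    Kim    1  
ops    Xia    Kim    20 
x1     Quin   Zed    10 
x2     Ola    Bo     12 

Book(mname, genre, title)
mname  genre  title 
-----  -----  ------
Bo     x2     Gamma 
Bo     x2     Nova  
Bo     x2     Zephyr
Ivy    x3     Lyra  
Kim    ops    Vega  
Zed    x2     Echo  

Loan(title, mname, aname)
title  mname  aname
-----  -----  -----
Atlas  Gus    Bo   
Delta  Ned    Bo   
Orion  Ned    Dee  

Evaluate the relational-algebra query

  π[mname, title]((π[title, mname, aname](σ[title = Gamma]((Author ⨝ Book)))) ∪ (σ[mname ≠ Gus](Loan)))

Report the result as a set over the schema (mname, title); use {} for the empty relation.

Author ⋈ Book (natural join on genre, mname): {(ops, Pat, Kim, 1, Vega), (ops, Xia, Kim, 20, Vega), (x2, Ola, Bo, 12, Gamma), (x2, Ola, Bo, 12, Nova), (x2, Ola, Bo, 12, Zephyr)}
Filtering on title = Gamma leaves {(x2, Ola, Bo, 12, Gamma)}.
Projecting to title, mname, aname: {(Gamma, Bo, Ola)}
Filtering on mname ≠ Gus leaves {(Delta, Ned, Bo), (Orion, Ned, Dee)}.
Taking the union: {(Delta, Ned, Bo), (Gamma, Bo, Ola), (Orion, Ned, Dee)}
Projecting to mname, title: {(Bo, Gamma), (Ned, Delta), (Ned, Orion)}

{(Bo, Gamma), (Ned, Delta), (Ned, Orion)}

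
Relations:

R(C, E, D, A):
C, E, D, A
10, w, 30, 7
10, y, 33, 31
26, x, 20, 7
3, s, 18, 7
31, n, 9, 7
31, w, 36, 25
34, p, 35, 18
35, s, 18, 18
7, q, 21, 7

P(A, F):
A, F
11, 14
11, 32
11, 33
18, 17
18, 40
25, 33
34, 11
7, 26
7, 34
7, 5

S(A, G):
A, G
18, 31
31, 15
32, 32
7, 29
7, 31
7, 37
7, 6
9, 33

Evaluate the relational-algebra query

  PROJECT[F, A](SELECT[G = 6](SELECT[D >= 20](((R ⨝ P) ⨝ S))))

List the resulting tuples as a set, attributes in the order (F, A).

Joining R and P on A yields {(10, w, 30, 7, 26), (10, w, 30, 7, 34), (10, w, 30, 7, 5), (26, x, 20, 7, 26), (26, x, 20, 7, 34), (26, x, 20, 7, 5), (3, s, 18, 7, 26), (3, s, 18, 7, 34), (3, s, 18, 7, 5), (31, n, 9, 7, 26), (31, n, 9, 7, 34), (31, n, 9, 7, 5), (31, w, 36, 25, 33), (34, p, 35, 18, 17), (34, p, 35, 18, 40), (35, s, 18, 18, 17), (35, s, 18, 18, 40), (7, q, 21, 7, 26), (7, q, 21, 7, 34), (7, q, 21, 7, 5)}.
Joining (R ⨝ P) and S on A yields {(10, w, 30, 7, 26, 29), (10, w, 30, 7, 26, 31), (10, w, 30, 7, 26, 37), (10, w, 30, 7, 26, 6), (10, w, 30, 7, 34, 29), (10, w, 30, 7, 34, 31), (10, w, 30, 7, 34, 37), (10, w, 30, 7, 34, 6), (10, w, 30, 7, 5, 29), (10, w, 30, 7, 5, 31), (10, w, 30, 7, 5, 37), (10, w, 30, 7, 5, 6), (26, x, 20, 7, 26, 29), (26, x, 20, 7, 26, 31), (26, x, 20, 7, 26, 37), (26, x, 20, 7, 26, 6), (26, x, 20, 7, 34, 29), (26, x, 20, 7, 34, 31), (26, x, 20, 7, 34, 37), (26, x, 20, 7, 34, 6), (26, x, 20, 7, 5, 29), (26, x, 20, 7, 5, 31), (26, x, 20, 7, 5, 37), (26, x, 20, 7, 5, 6), (3, s, 18, 7, 26, 29), (3, s, 18, 7, 26, 31), (3, s, 18, 7, 26, 37), (3, s, 18, 7, 26, 6), (3, s, 18, 7, 34, 29), (3, s, 18, 7, 34, 31), (3, s, 18, 7, 34, 37), (3, s, 18, 7, 34, 6), (3, s, 18, 7, 5, 29), (3, s, 18, 7, 5, 31), (3, s, 18, 7, 5, 37), (3, s, 18, 7, 5, 6), (31, n, 9, 7, 26, 29), (31, n, 9, 7, 26, 31), (31, n, 9, 7, 26, 37), (31, n, 9, 7, 26, 6), (31, n, 9, 7, 34, 29), (31, n, 9, 7, 34, 31), (31, n, 9, 7, 34, 37), (31, n, 9, 7, 34, 6), (31, n, 9, 7, 5, 29), (31, n, 9, 7, 5, 31), (31, n, 9, 7, 5, 37), (31, n, 9, 7, 5, 6), (34, p, 35, 18, 17, 31), (34, p, 35, 18, 40, 31), (35, s, 18, 18, 17, 31), (35, s, 18, 18, 40, 31), (7, q, 21, 7, 26, 29), (7, q, 21, 7, 26, 31), (7, q, 21, 7, 26, 37), (7, q, 21, 7, 26, 6), (7, q, 21, 7, 34, 29), (7, q, 21, 7, 34, 31), (7, q, 21, 7, 34, 37), (7, q, 21, 7, 34, 6), (7, q, 21, 7, 5, 29), (7, q, 21, 7, 5, 31), (7, q, 21, 7, 5, 37), (7, q, 21, 7, 5, 6)}.
Apply σ_{D >= 20}; surviving tuples: {(10, w, 30, 7, 26, 29), (10, w, 30, 7, 26, 31), (10, w, 30, 7, 26, 37), (10, w, 30, 7, 26, 6), (10, w, 30, 7, 34, 29), (10, w, 30, 7, 34, 31), (10, w, 30, 7, 34, 37), (10, w, 30, 7, 34, 6), (10, w, 30, 7, 5, 29), (10, w, 30, 7, 5, 31), (10, w, 30, 7, 5, 37), (10, w, 30, 7, 5, 6), (26, x, 20, 7, 26, 29), (26, x, 20, 7, 26, 31), (26, x, 20, 7, 26, 37), (26, x, 20, 7, 26, 6), (26, x, 20, 7, 34, 29), (26, x, 20, 7, 34, 31), (26, x, 20, 7, 34, 37), (26, x, 20, 7, 34, 6), (26, x, 20, 7, 5, 29), (26, x, 20, 7, 5, 31), (26, x, 20, 7, 5, 37), (26, x, 20, 7, 5, 6), (34, p, 35, 18, 17, 31), (34, p, 35, 18, 40, 31), (7, q, 21, 7, 26, 29), (7, q, 21, 7, 26, 31), (7, q, 21, 7, 26, 37), (7, q, 21, 7, 26, 6), (7, q, 21, 7, 34, 29), (7, q, 21, 7, 34, 31), (7, q, 21, 7, 34, 37), (7, q, 21, 7, 34, 6), (7, q, 21, 7, 5, 29), (7, q, 21, 7, 5, 31), (7, q, 21, 7, 5, 37), (7, q, 21, 7, 5, 6)}
Apply σ_{G = 6}; surviving tuples: {(10, w, 30, 7, 26, 6), (10, w, 30, 7, 34, 6), (10, w, 30, 7, 5, 6), (26, x, 20, 7, 26, 6), (26, x, 20, 7, 34, 6), (26, x, 20, 7, 5, 6), (7, q, 21, 7, 26, 6), (7, q, 21, 7, 34, 6), (7, q, 21, 7, 5, 6)}
Projecting to F, A (6 duplicate(s) eliminated): {(26, 7), (34, 7), (5, 7)}

{(26, 7), (34, 7), (5, 7)}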